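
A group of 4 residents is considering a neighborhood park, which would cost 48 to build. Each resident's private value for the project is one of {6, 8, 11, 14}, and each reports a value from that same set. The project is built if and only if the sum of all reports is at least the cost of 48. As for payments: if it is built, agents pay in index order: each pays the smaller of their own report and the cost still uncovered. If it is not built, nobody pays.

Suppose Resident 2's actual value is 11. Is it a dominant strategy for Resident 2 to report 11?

Consider the case where Resident 1 reports 14, Resident 3 reports 14 and Resident 4 reports 14.
Truthful report 11: project built, pays 11, utility 11 - 11 = 0.
Report 6 instead: project built, pays 6, utility 11 - 6 = 5.
Since 5 > 0, reporting 6 is strictly better here, so truthful reporting is not dominant.

No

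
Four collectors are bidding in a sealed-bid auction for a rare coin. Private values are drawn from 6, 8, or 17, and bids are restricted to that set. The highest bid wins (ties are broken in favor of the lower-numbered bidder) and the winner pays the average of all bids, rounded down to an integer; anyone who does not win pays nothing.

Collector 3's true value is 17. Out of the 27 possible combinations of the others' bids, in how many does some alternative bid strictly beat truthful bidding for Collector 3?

Others bid (6, 6, 6): truth gives 9; bid 8 gives 11 > 9. Violating.
Others bid (6, 6, 8): truth gives 8; bid 8 gives 10 > 8. Violating.
Others bid (6, 6, 17): truth gives 6; no alternative beats it.
Others bid (6, 8, 6): truth gives 8; no alternative beats it.
(Checking all 27 profiles: 2 have a profitable deviation, 25 do not.)

2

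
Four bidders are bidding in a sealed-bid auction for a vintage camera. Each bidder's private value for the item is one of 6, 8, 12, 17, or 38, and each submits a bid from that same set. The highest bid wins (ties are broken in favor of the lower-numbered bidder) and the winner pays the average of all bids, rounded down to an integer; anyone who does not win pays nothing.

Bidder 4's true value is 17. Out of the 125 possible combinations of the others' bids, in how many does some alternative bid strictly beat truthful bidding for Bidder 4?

11

Others bid (6, 6, 6): truth gives 9; bid 8 gives 11 > 9. Violating.
Others bid (6, 6, 8): truth gives 8; bid 12 gives 9 > 8. Violating.
Others bid (6, 6, 17): truth gives 0; bid 38 gives 1 > 0. Violating.
Others bid (6, 8, 6): truth gives 8; bid 12 gives 9 > 8. Violating.
Others bid (6, 6, 12): truth gives 7; no alternative beats it.
Others bid (6, 6, 38): truth gives 0; no alternative beats it.
(Checking all 125 profiles: 11 have a profitable deviation, 114 do not.)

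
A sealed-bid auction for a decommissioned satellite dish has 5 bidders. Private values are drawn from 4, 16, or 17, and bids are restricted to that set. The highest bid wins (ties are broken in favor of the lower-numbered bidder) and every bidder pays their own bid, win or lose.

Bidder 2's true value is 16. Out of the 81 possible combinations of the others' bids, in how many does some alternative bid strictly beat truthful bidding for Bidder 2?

Others bid (4, 4, 4, 17): truth gives -16; bid 17 gives -1 > -16. Violating.
Others bid (4, 4, 16, 17): truth gives -16; bid 17 gives -1 > -16. Violating.
Others bid (4, 4, 17, 4): truth gives -16; bid 17 gives -1 > -16. Violating.
Others bid (4, 4, 17, 16): truth gives -16; bid 17 gives -1 > -16. Violating.
Others bid (4, 4, 4, 4): truth gives 0; no alternative beats it.
Others bid (4, 4, 4, 16): truth gives 0; no alternative beats it.
(Checking all 81 profiles: 73 have a profitable deviation, 8 do not.)

73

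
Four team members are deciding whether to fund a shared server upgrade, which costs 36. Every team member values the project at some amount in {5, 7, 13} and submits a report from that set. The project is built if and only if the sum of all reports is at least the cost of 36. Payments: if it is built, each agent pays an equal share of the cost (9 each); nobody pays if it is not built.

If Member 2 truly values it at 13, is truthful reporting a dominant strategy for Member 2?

Check each profile of the others' reports and compare truth against every alternative report.
Others report (5, 5, 13): truth gives 4, best alternative gives 0.
Others report (5, 7, 13): truth gives 4, best alternative gives 0.
Others report (5, 13, 5): truth gives 4, best alternative gives 0.
Others report (5, 13, 7): truth gives 4, best alternative gives 0.
Others report (7, 5, 13): truth gives 4, best alternative gives 0.
Others report (7, 7, 13): truth gives 4, best alternative gives 0.
(Remaining 21 profiles checked similarly; truth is weakly best in each.)
In every case the truthful report is at least as good as any alternative, so it is a dominant strategy.

Yes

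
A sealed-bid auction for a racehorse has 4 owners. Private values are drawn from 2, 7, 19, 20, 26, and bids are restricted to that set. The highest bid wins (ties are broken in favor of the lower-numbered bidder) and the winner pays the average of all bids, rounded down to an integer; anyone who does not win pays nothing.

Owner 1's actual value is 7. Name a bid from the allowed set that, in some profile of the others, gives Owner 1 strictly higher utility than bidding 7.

2

Suppose Owner 2 bids 2, Owner 3 bids 2 and Owner 4 bids 2.
Bid 7: wins, pays 3, utility 7 - 3 = 4.
Bid 2: wins, pays 2, utility 7 - 2 = 5.
So bidding 2 beats truth here (5 > 4).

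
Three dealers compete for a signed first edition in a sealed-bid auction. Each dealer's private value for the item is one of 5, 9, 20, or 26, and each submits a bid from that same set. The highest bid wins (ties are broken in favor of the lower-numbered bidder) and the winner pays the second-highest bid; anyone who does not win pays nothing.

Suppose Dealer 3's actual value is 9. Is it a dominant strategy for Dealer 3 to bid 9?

Yes

Check each profile of the others' bids and compare truth against every alternative bid.
Others bid (5, 5): truth gives 4, best alternative gives 4.
Others bid (5, 9): truth gives 0, best alternative gives 0.
Others bid (5, 20): truth gives 0, best alternative gives 0.
Others bid (5, 26): truth gives 0, best alternative gives 0.
Others bid (9, 5): truth gives 0, best alternative gives 0.
Others bid (9, 9): truth gives 0, best alternative gives 0.
(Remaining 10 profiles checked similarly; truth is weakly best in each.)
In every case the truthful bid is at least as good as any alternative, so it is a dominant strategy.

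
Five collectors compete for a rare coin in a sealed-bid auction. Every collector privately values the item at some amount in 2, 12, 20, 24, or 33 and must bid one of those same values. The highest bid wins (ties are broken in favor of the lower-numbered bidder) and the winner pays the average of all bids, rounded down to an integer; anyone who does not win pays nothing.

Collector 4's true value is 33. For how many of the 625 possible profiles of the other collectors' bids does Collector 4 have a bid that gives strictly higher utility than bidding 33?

Others bid (2, 2, 2, 2): truth gives 25; bid 12 gives 29 > 25. Violating.
Others bid (2, 2, 2, 12): truth gives 23; bid 12 gives 27 > 23. Violating.
Others bid (2, 2, 2, 20): truth gives 22; bid 20 gives 24 > 22. Violating.
Others bid (2, 2, 2, 24): truth gives 21; bid 24 gives 23 > 21. Violating.
Others bid (2, 2, 2, 33): truth gives 19; no alternative beats it.
Others bid (2, 2, 12, 33): truth gives 17; no alternative beats it.
(Checking all 625 profiles: 108 have a profitable deviation, 517 do not.)

108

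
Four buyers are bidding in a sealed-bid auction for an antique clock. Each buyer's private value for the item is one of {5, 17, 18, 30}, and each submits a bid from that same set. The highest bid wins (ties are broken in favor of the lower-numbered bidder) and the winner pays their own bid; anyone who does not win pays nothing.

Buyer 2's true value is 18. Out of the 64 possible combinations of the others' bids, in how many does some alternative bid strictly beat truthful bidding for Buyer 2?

4

Others bid (5, 5, 5): truth gives 0; bid 17 gives 1 > 0. Violating.
Others bid (5, 5, 17): truth gives 0; bid 17 gives 1 > 0. Violating.
Others bid (5, 17, 5): truth gives 0; bid 17 gives 1 > 0. Violating.
Others bid (5, 17, 17): truth gives 0; bid 17 gives 1 > 0. Violating.
Others bid (5, 5, 18): truth gives 0; no alternative beats it.
Others bid (5, 5, 30): truth gives 0; no alternative beats it.
(Checking all 64 profiles: 4 have a profitable deviation, 60 do not.)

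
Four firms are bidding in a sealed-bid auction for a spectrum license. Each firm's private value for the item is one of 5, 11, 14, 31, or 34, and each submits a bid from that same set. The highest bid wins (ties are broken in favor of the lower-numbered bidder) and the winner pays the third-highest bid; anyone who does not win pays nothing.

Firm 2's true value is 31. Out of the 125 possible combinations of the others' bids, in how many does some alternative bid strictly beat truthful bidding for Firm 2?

27

Others bid (5, 5, 34): truth gives 0; bid 34 gives 26 > 0. Violating.
Others bid (5, 11, 34): truth gives 0; bid 34 gives 20 > 0. Violating.
Others bid (5, 14, 34): truth gives 0; bid 34 gives 17 > 0. Violating.
Others bid (5, 34, 5): truth gives 0; bid 34 gives 26 > 0. Violating.
Others bid (5, 5, 5): truth gives 26; no alternative beats it.
Others bid (5, 5, 11): truth gives 26; no alternative beats it.
(Checking all 125 profiles: 27 have a profitable deviation, 98 do not.)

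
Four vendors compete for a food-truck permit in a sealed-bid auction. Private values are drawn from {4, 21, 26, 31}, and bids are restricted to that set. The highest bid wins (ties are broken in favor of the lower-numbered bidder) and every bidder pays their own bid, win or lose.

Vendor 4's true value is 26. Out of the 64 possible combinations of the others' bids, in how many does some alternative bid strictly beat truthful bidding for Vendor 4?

Others bid (4, 4, 4): truth gives 0; bid 21 gives 5 > 0. Violating.
Others bid (4, 4, 26): truth gives -26; bid 4 gives -4 > -26. Violating.
Others bid (4, 4, 31): truth gives -26; bid 4 gives -4 > -26. Violating.
Others bid (4, 21, 26): truth gives -26; bid 4 gives -4 > -26. Violating.
Others bid (4, 4, 21): truth gives 0; no alternative beats it.
Others bid (4, 21, 4): truth gives 0; no alternative beats it.
(Checking all 64 profiles: 57 have a profitable deviation, 7 do not.)

57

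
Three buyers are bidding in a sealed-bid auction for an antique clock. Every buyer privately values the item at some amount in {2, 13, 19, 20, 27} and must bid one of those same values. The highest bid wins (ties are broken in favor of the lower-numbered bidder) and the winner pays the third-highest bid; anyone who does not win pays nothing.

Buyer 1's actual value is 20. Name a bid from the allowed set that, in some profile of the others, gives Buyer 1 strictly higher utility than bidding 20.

27

Suppose Buyer 2 bids 2 and Buyer 3 bids 27.
Bid 20: loses, pays 0, utility 0.
Bid 27: wins, pays 2, utility 20 - 2 = 18.
So bidding 27 beats truth here (18 > 0).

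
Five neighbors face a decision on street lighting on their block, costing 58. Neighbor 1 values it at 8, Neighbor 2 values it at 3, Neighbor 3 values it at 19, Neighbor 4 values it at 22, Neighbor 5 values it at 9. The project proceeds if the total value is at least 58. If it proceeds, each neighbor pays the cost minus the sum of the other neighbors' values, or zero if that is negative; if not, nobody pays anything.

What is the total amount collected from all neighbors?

46

Total value 61 ≥ cost 58, so it is built.
Neighbor 1: others sum to 53; max(0, 58 - 53) = 5.
Neighbor 2: others sum to 58; max(0, 58 - 58) = 0.
Neighbor 3: others sum to 42; max(0, 58 - 42) = 16.
Neighbor 4: others sum to 39; max(0, 58 - 39) = 19.
Neighbor 5: others sum to 52; max(0, 58 - 52) = 6.
Total collected = 5 + 0 + 16 + 19 + 6 = 46.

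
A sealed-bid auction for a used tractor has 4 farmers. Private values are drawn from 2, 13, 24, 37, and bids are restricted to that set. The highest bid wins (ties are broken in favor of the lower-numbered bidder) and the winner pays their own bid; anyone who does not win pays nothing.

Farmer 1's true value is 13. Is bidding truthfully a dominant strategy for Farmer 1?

Consider the case where Farmer 2 bids 2, Farmer 3 bids 2 and Farmer 4 bids 2.
Truthful bid 13: wins, pays 13, utility 13 - 13 = 0.
Bid 2 instead: wins, pays 2, utility 13 - 2 = 11.
Since 11 > 0, bidding 2 is strictly better here, so truthful bidding is not dominant.

No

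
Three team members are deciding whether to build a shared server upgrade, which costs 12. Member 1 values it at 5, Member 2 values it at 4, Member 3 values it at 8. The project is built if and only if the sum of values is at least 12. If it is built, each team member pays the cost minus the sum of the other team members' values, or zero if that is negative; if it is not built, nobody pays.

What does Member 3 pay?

3

Total value 17 ≥ cost 12, so the project is built.
The other team members' values sum to 9.
Cost minus that sum is 12 - 9 = 3.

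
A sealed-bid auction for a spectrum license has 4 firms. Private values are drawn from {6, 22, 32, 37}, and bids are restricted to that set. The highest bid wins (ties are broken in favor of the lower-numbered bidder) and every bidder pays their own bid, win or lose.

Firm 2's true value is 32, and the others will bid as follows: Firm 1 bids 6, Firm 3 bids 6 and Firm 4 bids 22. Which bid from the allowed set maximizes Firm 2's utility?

22

Bid 6: loses but pays 6, utility -6.
Bid 22: wins, pays 22, utility 32 - 22 = 10.
Bid 32: wins, pays 32, utility 32 - 32 = 0.
Bid 37: wins, pays 37, utility 32 - 37 = -5.
The best choice is 22 with utility 10.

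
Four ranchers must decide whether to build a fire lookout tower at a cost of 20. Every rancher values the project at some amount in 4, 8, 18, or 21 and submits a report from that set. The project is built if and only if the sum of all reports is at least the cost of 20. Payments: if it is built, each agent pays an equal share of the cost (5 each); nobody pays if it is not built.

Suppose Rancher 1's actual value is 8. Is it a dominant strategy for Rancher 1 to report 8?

Yes

Check each profile of the others' reports and compare truth against every alternative report.
Others report (4, 4, 4): truth gives 3, best alternative gives 3.
Others report (4, 4, 8): truth gives 3, best alternative gives 3.
Others report (4, 4, 18): truth gives 3, best alternative gives 3.
Others report (4, 4, 21): truth gives 3, best alternative gives 3.
Others report (4, 8, 4): truth gives 3, best alternative gives 3.
Others report (4, 8, 8): truth gives 3, best alternative gives 3.
(Remaining 58 profiles checked similarly; truth is weakly best in each.)
In every case the truthful report is at least as good as any alternative, so it is a dominant strategy.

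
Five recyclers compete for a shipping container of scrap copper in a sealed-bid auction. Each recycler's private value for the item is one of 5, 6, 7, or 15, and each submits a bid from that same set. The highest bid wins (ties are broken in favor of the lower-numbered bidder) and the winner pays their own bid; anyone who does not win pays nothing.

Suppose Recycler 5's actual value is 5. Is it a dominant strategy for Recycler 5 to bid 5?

Yes

Check each profile of the others' bids and compare truth against every alternative bid.
Others bid (5, 5, 5, 5): truth gives 0, best alternative gives -1.
Others bid (5, 5, 5, 6): truth gives 0, best alternative gives 0.
Others bid (5, 5, 5, 7): truth gives 0, best alternative gives 0.
Others bid (5, 5, 5, 15): truth gives 0, best alternative gives 0.
Others bid (5, 5, 6, 5): truth gives 0, best alternative gives 0.
Others bid (5, 5, 6, 6): truth gives 0, best alternative gives 0.
(Remaining 250 profiles checked similarly; truth is weakly best in each.)
In every case the truthful bid is at least as good as any alternative, so it is a dominant strategy.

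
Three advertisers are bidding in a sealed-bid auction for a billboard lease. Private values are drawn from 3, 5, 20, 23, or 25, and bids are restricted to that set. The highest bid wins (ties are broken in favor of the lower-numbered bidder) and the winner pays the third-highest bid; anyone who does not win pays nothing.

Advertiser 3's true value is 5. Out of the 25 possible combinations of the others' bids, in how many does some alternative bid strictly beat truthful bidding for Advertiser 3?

6

Others bid (3, 5): truth gives 0; bid 20 gives 2 > 0. Violating.
Others bid (3, 20): truth gives 0; bid 23 gives 2 > 0. Violating.
Others bid (3, 23): truth gives 0; bid 25 gives 2 > 0. Violating.
Others bid (5, 3): truth gives 0; bid 20 gives 2 > 0. Violating.
Others bid (3, 3): truth gives 2; no alternative beats it.
Others bid (3, 25): truth gives 0; no alternative beats it.
(Checking all 25 profiles: 6 have a profitable deviation, 19 do not.)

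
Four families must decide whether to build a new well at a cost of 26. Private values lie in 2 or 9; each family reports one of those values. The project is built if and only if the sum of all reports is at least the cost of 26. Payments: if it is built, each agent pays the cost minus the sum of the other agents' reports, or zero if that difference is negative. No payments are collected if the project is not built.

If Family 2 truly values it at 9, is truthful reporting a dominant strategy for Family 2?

Yes

Check each profile of the others' reports and compare truth against every alternative report.
Others report (2, 9, 9): truth gives 3, best alternative gives 0.
Others report (9, 2, 9): truth gives 3, best alternative gives 0.
Others report (9, 9, 2): truth gives 3, best alternative gives 0.
Others report (9, 9, 9): truth gives 9, best alternative gives 9.
Others report (2, 2, 2): truth gives 0, best alternative gives 0.
Others report (2, 2, 9): truth gives 0, best alternative gives 0.
(Remaining 2 profiles checked similarly; truth is weakly best in each.)
In every case the truthful report is at least as good as any alternative, so it is a dominant strategy.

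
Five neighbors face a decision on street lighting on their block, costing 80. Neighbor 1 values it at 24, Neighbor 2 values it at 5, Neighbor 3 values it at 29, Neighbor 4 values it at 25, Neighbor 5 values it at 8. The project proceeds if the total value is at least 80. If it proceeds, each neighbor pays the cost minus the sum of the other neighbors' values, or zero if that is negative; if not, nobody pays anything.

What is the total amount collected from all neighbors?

Total value 91 ≥ cost 80, so it is built.
Neighbor 1: others sum to 67; max(0, 80 - 67) = 13.
Neighbor 2: others sum to 86; max(0, 80 - 86) = 0.
Neighbor 3: others sum to 62; max(0, 80 - 62) = 18.
Neighbor 4: others sum to 66; max(0, 80 - 66) = 14.
Neighbor 5: others sum to 83; max(0, 80 - 83) = 0.
Total collected = 13 + 0 + 18 + 14 + 0 = 45.

45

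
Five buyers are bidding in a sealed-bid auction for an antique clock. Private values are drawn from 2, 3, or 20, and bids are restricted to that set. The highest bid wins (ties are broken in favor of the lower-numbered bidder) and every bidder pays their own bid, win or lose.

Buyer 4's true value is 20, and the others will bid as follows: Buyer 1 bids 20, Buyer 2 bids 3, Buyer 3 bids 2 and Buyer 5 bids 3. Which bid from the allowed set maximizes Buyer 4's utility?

Bid 2: loses but pays 2, utility -2.
Bid 3: loses but pays 3, utility -3.
Bid 20: loses but pays 20, utility -20.
The best choice is 2 with utility -2.

2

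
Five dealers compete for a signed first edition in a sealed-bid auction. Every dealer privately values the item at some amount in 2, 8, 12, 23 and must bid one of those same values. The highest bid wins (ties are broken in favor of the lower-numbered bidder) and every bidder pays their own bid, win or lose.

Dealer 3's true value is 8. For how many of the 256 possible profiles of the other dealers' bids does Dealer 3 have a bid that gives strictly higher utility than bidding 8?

252

Others bid (2, 2, 2, 12): truth gives -8; bid 2 gives -2 > -8. Violating.
Others bid (2, 2, 2, 23): truth gives -8; bid 2 gives -2 > -8. Violating.
Others bid (2, 2, 8, 12): truth gives -8; bid 2 gives -2 > -8. Violating.
Others bid (2, 2, 8, 23): truth gives -8; bid 2 gives -2 > -8. Violating.
Others bid (2, 2, 2, 2): truth gives 0; no alternative beats it.
Others bid (2, 2, 2, 8): truth gives 0; no alternative beats it.
(Checking all 256 profiles: 252 have a profitable deviation, 4 do not.)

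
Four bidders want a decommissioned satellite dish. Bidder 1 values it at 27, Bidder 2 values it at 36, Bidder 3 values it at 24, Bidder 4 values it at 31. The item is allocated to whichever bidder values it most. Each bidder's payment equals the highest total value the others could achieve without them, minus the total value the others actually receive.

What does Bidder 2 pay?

31

Bidder 2 has the highest value and receives the item.
Without Bidder 2, the item would go to the next-highest value, 31, so the others could achieve 31.
With Bidder 2 present and winning, the others receive nothing, so their total is 0.
Payment = 31 - 0 = 31.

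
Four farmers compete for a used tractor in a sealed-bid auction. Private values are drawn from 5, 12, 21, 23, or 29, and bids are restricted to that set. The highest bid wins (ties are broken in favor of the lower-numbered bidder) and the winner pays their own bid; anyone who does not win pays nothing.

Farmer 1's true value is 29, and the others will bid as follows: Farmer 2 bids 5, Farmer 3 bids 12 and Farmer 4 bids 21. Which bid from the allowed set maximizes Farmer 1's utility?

Bid 5: loses, pays 0, utility 0.
Bid 12: loses, pays 0, utility 0.
Bid 21: wins, pays 21, utility 29 - 21 = 8.
Bid 23: wins, pays 23, utility 29 - 23 = 6.
Bid 29: wins, pays 29, utility 29 - 29 = 0.
The best choice is 21 with utility 8.

21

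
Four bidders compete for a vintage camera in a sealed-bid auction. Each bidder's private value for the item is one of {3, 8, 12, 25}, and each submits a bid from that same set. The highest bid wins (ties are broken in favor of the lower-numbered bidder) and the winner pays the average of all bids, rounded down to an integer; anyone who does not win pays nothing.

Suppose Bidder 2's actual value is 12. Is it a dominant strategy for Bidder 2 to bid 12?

Consider the case where Bidder 1 bids 3, Bidder 3 bids 3 and Bidder 4 bids 3.
Truthful bid 12: wins, pays 5, utility 12 - 5 = 7.
Bid 8 instead: wins, pays 4, utility 12 - 4 = 8.
Since 8 > 7, bidding 8 is strictly better here, so truthful bidding is not dominant.

No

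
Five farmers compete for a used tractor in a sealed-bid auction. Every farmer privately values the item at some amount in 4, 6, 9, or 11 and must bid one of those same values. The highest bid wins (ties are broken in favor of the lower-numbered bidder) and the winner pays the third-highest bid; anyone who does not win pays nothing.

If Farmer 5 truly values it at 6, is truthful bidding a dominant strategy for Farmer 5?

Consider the case where Farmer 1 bids 4, Farmer 2 bids 4, Farmer 3 bids 4 and Farmer 4 bids 6.
Truthful bid 6: loses, pays 0, utility 0.
Bid 9 instead: wins, pays 4, utility 6 - 4 = 2.
Since 2 > 0, bidding 9 is strictly better here, so truthful bidding is not dominant.

No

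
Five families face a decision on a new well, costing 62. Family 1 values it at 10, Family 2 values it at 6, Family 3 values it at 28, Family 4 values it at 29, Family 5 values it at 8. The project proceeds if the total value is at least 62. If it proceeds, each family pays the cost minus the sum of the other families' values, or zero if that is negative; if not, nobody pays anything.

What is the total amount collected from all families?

19

Total value 81 ≥ cost 62, so it is built.
Family 1: others sum to 71; max(0, 62 - 71) = 0.
Family 2: others sum to 75; max(0, 62 - 75) = 0.
Family 3: others sum to 53; max(0, 62 - 53) = 9.
Family 4: others sum to 52; max(0, 62 - 52) = 10.
Family 5: others sum to 73; max(0, 62 - 73) = 0.
Total collected = 0 + 0 + 9 + 10 + 0 = 19.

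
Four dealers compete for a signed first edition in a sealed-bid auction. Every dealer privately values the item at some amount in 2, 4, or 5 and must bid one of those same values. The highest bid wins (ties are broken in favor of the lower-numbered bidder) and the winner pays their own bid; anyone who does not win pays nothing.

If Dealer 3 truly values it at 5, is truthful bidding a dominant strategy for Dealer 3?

No

Consider the case where Dealer 1 bids 2, Dealer 2 bids 2 and Dealer 4 bids 2.
Truthful bid 5: wins, pays 5, utility 5 - 5 = 0.
Bid 4 instead: wins, pays 4, utility 5 - 4 = 1.
Since 1 > 0, bidding 4 is strictly better here, so truthful bidding is not dominant.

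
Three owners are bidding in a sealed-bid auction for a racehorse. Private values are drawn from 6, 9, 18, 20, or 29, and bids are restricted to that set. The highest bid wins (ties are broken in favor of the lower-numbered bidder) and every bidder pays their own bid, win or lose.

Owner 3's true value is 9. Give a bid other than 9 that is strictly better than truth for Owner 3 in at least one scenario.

Suppose Owner 1 bids 6 and Owner 2 bids 9.
Bid 9: loses but pays 9, utility -9.
Bid 6: loses but pays 6, utility -6.
So bidding 6 beats truth here (-6 > -9).

6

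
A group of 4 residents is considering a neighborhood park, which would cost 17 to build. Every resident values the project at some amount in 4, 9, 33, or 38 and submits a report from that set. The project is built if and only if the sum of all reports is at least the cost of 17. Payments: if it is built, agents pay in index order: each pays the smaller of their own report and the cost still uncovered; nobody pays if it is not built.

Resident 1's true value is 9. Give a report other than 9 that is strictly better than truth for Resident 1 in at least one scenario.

4

Suppose Resident 2 reports 4, Resident 3 reports 4 and Resident 4 reports 9.
Report 9: project built, pays 9, utility 9 - 9 = 0.
Report 4: project built, pays 4, utility 9 - 4 = 5.
So reporting 4 beats truth here (5 > 0).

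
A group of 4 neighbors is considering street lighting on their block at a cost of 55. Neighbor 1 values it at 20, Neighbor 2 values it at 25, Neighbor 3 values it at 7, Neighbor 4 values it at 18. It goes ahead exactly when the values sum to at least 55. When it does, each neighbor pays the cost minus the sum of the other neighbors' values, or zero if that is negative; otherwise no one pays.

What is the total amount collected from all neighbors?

18

Total value 70 ≥ cost 55, so it is built.
Neighbor 1: others sum to 50; max(0, 55 - 50) = 5.
Neighbor 2: others sum to 45; max(0, 55 - 45) = 10.
Neighbor 3: others sum to 63; max(0, 55 - 63) = 0.
Neighbor 4: others sum to 52; max(0, 55 - 52) = 3.
Total collected = 5 + 10 + 0 + 3 = 18.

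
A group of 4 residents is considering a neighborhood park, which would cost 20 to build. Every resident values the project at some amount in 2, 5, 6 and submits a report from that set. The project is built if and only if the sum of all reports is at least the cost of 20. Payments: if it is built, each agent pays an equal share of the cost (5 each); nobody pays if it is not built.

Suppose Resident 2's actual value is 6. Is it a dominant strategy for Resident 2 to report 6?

Yes

Check each profile of the others' reports and compare truth against every alternative report.
Others report (2, 6, 6): truth gives 1, best alternative gives 0.
Others report (6, 2, 6): truth gives 1, best alternative gives 0.
Others report (6, 6, 2): truth gives 1, best alternative gives 0.
Others report (5, 5, 5): truth gives 1, best alternative gives 1.
Others report (5, 5, 6): truth gives 1, best alternative gives 1.
Others report (5, 6, 5): truth gives 1, best alternative gives 1.
(Remaining 21 profiles checked similarly; truth is weakly best in each.)
In every case the truthful report is at least as good as any alternative, so it is a dominant strategy.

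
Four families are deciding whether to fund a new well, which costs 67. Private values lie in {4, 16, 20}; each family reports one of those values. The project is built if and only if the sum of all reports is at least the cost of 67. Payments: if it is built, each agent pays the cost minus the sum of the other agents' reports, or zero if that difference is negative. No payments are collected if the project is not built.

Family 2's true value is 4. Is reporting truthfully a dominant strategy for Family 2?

Yes

Check each profile of the others' reports and compare truth against every alternative report.
Others report (16, 16, 20): truth gives 0, best alternative gives -11.
Others report (16, 20, 16): truth gives 0, best alternative gives -11.
Others report (20, 16, 16): truth gives 0, best alternative gives -11.
Others report (16, 20, 20): truth gives 0, best alternative gives -7.
Others report (20, 16, 20): truth gives 0, best alternative gives -7.
Others report (20, 20, 16): truth gives 0, best alternative gives -7.
(Remaining 21 profiles checked similarly; truth is weakly best in each.)
In every case the truthful report is at least as good as any alternative, so it is a dominant strategy.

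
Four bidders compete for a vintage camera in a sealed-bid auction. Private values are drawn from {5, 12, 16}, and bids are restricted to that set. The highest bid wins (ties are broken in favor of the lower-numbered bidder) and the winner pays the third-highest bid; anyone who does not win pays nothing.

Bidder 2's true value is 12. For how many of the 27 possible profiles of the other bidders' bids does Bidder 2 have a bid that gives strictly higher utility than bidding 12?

Others bid (5, 5, 16): truth gives 0; bid 16 gives 7 > 0. Violating.
Others bid (5, 16, 5): truth gives 0; bid 16 gives 7 > 0. Violating.
Others bid (12, 5, 5): truth gives 0; bid 16 gives 7 > 0. Violating.
Others bid (5, 5, 5): truth gives 7; no alternative beats it.
Others bid (5, 5, 12): truth gives 7; no alternative beats it.
(Checking all 27 profiles: 3 have a profitable deviation, 24 do not.)

3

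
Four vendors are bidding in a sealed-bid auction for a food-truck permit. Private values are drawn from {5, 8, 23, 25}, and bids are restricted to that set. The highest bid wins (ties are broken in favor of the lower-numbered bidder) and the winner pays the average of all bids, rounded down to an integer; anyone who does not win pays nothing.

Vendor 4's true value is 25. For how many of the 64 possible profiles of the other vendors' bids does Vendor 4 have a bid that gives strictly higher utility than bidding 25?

Others bid (5, 5, 5): truth gives 15; bid 8 gives 20 > 15. Violating.
Others bid (8, 8, 8): truth gives 13; bid 23 gives 14 > 13. Violating.
Others bid (5, 5, 8): truth gives 15; no alternative beats it.
Others bid (5, 5, 23): truth gives 11; no alternative beats it.
(Checking all 64 profiles: 2 have a profitable deviation, 62 do not.)

2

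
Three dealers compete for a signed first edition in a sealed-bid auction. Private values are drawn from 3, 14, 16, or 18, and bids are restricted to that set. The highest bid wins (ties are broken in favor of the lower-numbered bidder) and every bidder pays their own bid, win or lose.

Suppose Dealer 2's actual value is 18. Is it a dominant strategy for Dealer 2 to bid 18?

Consider the case where Dealer 1 bids 3 and Dealer 3 bids 3.
Truthful bid 18: wins, pays 18, utility 18 - 18 = 0.
Bid 14 instead: wins, pays 14, utility 18 - 14 = 4.
Since 4 > 0, bidding 14 is strictly better here, so truthful bidding is not dominant.

No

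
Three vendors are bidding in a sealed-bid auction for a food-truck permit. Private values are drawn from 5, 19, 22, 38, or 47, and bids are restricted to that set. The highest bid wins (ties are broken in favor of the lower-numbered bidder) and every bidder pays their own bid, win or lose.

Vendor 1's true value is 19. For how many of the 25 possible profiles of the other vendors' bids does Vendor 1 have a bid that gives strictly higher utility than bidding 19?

22

Others bid (5, 5): truth gives 0; bid 5 gives 14 > 0. Violating.
Others bid (5, 22): truth gives -19; bid 22 gives -3 > -19. Violating.
Others bid (5, 38): truth gives -19; bid 5 gives -5 > -19. Violating.
Others bid (5, 47): truth gives -19; bid 5 gives -5 > -19. Violating.
Others bid (5, 19): truth gives 0; no alternative beats it.
Others bid (19, 5): truth gives 0; no alternative beats it.
(Checking all 25 profiles: 22 have a profitable deviation, 3 do not.)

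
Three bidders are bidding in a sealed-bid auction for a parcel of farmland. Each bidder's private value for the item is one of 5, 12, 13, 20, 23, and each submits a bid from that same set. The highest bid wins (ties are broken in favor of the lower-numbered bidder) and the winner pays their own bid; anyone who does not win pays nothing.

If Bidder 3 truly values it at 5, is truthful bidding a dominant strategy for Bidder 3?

Yes

Check each profile of the others' bids and compare truth against every alternative bid.
Others bid (5, 5): truth gives 0, best alternative gives -7.
Others bid (5, 12): truth gives 0, best alternative gives 0.
Others bid (5, 13): truth gives 0, best alternative gives 0.
Others bid (5, 20): truth gives 0, best alternative gives 0.
Others bid (5, 23): truth gives 0, best alternative gives 0.
Others bid (12, 5): truth gives 0, best alternative gives 0.
(Remaining 19 profiles checked similarly; truth is weakly best in each.)
In every case the truthful bid is at least as good as any alternative, so it is a dominant strategy.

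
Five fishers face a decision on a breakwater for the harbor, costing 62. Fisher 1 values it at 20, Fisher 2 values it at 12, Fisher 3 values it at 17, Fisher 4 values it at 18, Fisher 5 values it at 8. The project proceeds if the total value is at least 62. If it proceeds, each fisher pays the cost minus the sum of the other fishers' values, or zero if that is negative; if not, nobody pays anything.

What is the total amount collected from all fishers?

16

Total value 75 ≥ cost 62, so it is built.
Fisher 1: others sum to 55; max(0, 62 - 55) = 7.
Fisher 2: others sum to 63; max(0, 62 - 63) = 0.
Fisher 3: others sum to 58; max(0, 62 - 58) = 4.
Fisher 4: others sum to 57; max(0, 62 - 57) = 5.
Fisher 5: others sum to 67; max(0, 62 - 67) = 0.
Total collected = 7 + 0 + 4 + 5 + 0 = 16.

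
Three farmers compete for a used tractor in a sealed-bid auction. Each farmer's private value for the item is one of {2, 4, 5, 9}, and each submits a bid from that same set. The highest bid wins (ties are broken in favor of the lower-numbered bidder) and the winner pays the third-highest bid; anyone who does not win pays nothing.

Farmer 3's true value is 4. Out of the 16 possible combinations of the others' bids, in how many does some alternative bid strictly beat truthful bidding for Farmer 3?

4

Others bid (2, 4): truth gives 0; bid 5 gives 2 > 0. Violating.
Others bid (2, 5): truth gives 0; bid 9 gives 2 > 0. Violating.
Others bid (4, 2): truth gives 0; bid 5 gives 2 > 0. Violating.
Others bid (5, 2): truth gives 0; bid 9 gives 2 > 0. Violating.
Others bid (2, 2): truth gives 2; no alternative beats it.
Others bid (2, 9): truth gives 0; no alternative beats it.
(Checking all 16 profiles: 4 have a profitable deviation, 12 do not.)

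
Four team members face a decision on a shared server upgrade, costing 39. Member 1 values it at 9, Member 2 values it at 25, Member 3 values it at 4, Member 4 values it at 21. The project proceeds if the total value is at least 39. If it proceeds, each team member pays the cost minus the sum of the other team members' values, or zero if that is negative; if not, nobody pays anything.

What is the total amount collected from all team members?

6

Total value 59 ≥ cost 39, so it is built.
Member 1: others sum to 50; max(0, 39 - 50) = 0.
Member 2: others sum to 34; max(0, 39 - 34) = 5.
Member 3: others sum to 55; max(0, 39 - 55) = 0.
Member 4: others sum to 38; max(0, 39 - 38) = 1.
Total collected = 0 + 5 + 0 + 1 = 6.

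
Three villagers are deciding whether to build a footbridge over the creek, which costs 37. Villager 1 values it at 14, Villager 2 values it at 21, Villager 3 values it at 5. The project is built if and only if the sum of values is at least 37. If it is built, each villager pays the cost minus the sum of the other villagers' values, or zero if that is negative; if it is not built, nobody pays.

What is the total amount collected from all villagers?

31

Total value 40 ≥ cost 37, so it is built.
Villager 1: others sum to 26; max(0, 37 - 26) = 11.
Villager 2: others sum to 19; max(0, 37 - 19) = 18.
Villager 3: others sum to 35; max(0, 37 - 35) = 2.
Total collected = 11 + 18 + 2 = 31.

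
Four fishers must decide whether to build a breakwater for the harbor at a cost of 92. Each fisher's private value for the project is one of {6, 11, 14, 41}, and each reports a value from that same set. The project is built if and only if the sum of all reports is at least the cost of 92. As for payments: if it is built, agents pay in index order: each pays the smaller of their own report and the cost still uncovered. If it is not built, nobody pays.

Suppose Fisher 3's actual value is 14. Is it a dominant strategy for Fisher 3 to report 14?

Consider the case where Fisher 1 reports 6, Fisher 2 reports 41 and Fisher 4 reports 41.
Truthful report 14: project built, pays 14, utility 14 - 14 = 0.
Report 6 instead: project built, pays 6, utility 14 - 6 = 8.
Since 8 > 0, reporting 6 is strictly better here, so truthful reporting is not dominant.

No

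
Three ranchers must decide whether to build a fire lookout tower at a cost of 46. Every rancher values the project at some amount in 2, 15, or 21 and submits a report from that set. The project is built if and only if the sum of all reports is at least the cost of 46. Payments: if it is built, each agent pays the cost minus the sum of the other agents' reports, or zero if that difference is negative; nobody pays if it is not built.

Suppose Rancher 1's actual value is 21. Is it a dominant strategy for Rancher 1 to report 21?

Check each profile of the others' reports and compare truth against every alternative report.
Others report (15, 15): truth gives 5, best alternative gives 0.
Others report (21, 21): truth gives 17, best alternative gives 17.
Others report (15, 21): truth gives 11, best alternative gives 11.
Others report (21, 15): truth gives 11, best alternative gives 11.
Others report (2, 2): truth gives 0, best alternative gives 0.
Others report (2, 15): truth gives 0, best alternative gives 0.
(Remaining 3 profiles checked similarly; truth is weakly best in each.)
In every case the truthful report is at least as good as any alternative, so it is a dominant strategy.

Yes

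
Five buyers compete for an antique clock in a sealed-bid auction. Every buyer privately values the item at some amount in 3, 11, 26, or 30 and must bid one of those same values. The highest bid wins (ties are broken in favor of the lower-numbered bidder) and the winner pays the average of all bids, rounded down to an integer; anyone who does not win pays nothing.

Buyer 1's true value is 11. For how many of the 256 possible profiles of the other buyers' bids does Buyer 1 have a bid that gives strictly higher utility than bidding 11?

1

Others bid (3, 3, 3, 3): truth gives 7; bid 3 gives 8 > 7. Violating.
Others bid (3, 3, 3, 11): truth gives 5; no alternative beats it.
Others bid (3, 3, 3, 26): truth gives 0; no alternative beats it.
(Checking all 256 profiles: 1 has a profitable deviation, 255 do not.)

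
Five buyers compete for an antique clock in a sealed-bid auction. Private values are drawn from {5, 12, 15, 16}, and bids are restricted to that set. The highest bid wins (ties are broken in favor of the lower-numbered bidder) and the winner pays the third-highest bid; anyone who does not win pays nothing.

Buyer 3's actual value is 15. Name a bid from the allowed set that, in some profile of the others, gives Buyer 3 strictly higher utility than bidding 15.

16

Suppose Buyer 1 bids 5, Buyer 2 bids 5, Buyer 4 bids 5 and Buyer 5 bids 16.
Bid 15: loses, pays 0, utility 0.
Bid 16: wins, pays 5, utility 15 - 5 = 10.
So bidding 16 beats truth here (10 > 0).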